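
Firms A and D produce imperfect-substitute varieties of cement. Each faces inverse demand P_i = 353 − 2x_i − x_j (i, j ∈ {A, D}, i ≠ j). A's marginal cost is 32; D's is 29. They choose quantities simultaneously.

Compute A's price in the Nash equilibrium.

Firm A's profit: π = x_A(353 − 2x_A − x_D) − 32x_A.
∂π/∂x_A = 321 − 4x_A − x_D = 0 ⇒ x_A = 80.25 − 0.25x_D.
Similarly x_D = 81 − 0.25x_A.
Substituting the second reaction function into the first: x_A = 80.25 − 0.25(81 − 0.25x_A), which gives 0.9375x_A = 60 ⇒ x_A = 64.
Then x_D = 81 − 0.25·64 = 65.
P_A = 353 − 2·64 − 65 = 160.

160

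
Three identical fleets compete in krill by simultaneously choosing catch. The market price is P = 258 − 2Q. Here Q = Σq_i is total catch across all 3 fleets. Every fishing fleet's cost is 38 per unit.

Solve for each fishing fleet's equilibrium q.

A representative fishing fleet's profit is π_i = q_i(258 − 2Q) − 38q_i, with Q = q_i + Σ_{j≠i} q_j.
First-order condition: 220 − 4q_i − 2Σ_{j≠i} q_j = 0.
Imposing symmetry (q_j = q for all j) turns Σ_{j≠i} q_j into 2q, so 220 = 8q and q = 27.5.

27.5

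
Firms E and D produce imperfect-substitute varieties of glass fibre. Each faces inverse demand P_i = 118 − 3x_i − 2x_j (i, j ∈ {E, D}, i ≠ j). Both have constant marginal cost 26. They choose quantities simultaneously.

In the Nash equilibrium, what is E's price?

60.5

Firm E's profit: π = x_E(118 − 3x_E − 2x_D) − 26x_E.
∂π/∂x_E = 92 − 6x_E − 2x_D = 0 ⇒ x_E = 46/3 − (1/3)x_D.
Setting x_E = x_D in the reaction function: x_E = 46/3 − (1/3)x_E, so x_E = (46/3) / (4/3) = 11.5.
P_E = 118 − 3·11.5 − 2·11.5 = 60.5.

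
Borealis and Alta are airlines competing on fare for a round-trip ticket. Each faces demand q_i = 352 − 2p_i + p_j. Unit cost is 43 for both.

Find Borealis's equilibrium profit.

Borealis's profit: π = (p_{Borealis} − 43)(352 − 2p_{Borealis} + p_{Alta}).
∂π/∂p_{Borealis} = 438 − 4p_{Borealis} + p_{Alta} = 0 ⇒ p_{Borealis} = 109.5 + 0.25p_{Alta}.
The game is symmetric, so in equilibrium p_{Alta} = p_{Borealis}: the reaction function gives 0.75p_{Borealis} = 109.5, hence p_{Borealis} = 146.
q_{Borealis} = 352 − 2·146 + 146 = 206.
Profit = (146 − 43)·206 = 21218.

21218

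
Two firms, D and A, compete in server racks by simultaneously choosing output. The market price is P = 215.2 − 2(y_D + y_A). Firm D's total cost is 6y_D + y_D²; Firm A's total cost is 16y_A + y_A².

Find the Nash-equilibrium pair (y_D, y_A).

Firm D's profit: π = y_D(215.2 − 2(y_D + y_A)) − 6y_D − y_D².
∂π/∂y_D = 209.2 − 6y_D − 2y_A = 0, so y_D = 523/15 − (1/3)y_A.
By the same steps for A: y_A = 33.2 − (1/3)y_D.
Solving the two reaction functions simultaneously: (1 − (−1/3)(−1/3))y_D = 523/15 − (1/3)·33.2, so (8/9)y_D = 23.8 and y_D = 26.775.
Then y_A = 33.2 − (1/3)·26.775 = 24.275.

26.775, 24.275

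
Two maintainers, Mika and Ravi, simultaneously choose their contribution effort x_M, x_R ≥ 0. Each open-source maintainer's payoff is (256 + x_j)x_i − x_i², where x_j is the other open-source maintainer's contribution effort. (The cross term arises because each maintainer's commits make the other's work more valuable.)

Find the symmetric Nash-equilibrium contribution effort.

256

Mika's payoff is (256 + x_R)x_M − x_M².
∂π/∂x_M = 256 + x_R − 2x_M = 0, so x_M = 128 + 0.5x_R.
The game is symmetric, so in equilibrium x_R = x_M: the reaction function gives 0.5x_M = 128, hence x_M = 256.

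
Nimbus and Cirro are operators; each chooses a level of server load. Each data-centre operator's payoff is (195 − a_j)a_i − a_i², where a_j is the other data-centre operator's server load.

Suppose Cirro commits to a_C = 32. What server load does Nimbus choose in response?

Nimbus's payoff is (195 − a_C)a_N − a_N².
∂π/∂a_N = 195 − a_C − 2a_N = 0, so a_N = 97.5 − 0.5a_C.
At a_C = 32: a_N = 97.5 − 0.5·32 = 81.5.

81.5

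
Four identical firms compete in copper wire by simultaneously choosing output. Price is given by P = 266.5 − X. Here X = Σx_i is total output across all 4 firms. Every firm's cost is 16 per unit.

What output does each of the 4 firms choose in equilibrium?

50.1

A representative firm's profit is π_i = x_i(266.5 − X) − 16x_i, with X = x_i + Σ_{j≠i} x_j.
First-order condition: 250.5 − 2x_i − Σ_{j≠i} x_j = 0.
Imposing symmetry (x_j = x for all j) turns Σ_{j≠i} x_j into 3x, so 250.5 = 5x and x = 50.1.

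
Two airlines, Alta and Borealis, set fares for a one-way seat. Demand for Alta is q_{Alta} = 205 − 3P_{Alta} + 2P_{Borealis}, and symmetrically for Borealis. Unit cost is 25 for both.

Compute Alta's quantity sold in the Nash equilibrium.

Alta's profit: π = (P_{Alta} − 25)(205 − 3P_{Alta} + 2P_{Borealis}).
∂π/∂P_{Alta} = 280 − 6P_{Alta} + 2P_{Borealis} = 0 ⇒ P_{Alta} = 140/3 + (1/3)P_{Borealis}.
The game is symmetric, so in equilibrium P_{Borealis} = P_{Alta}: the reaction function gives (2/3)P_{Alta} = 140/3, hence P_{Alta} = 70.
q_{Alta} = 205 − 3·70 + 2·70 = 135.

135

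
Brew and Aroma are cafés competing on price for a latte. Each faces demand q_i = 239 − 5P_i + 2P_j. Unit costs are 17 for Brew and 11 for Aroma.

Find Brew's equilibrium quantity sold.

114.375

Brew's profit: π = (P_{Brew} − 17)(239 − 5P_{Brew} + 2P_{Aroma}).
∂π/∂P_{Brew} = 324 − 10P_{Brew} + 2P_{Aroma} = 0 ⇒ P_{Brew} = 32.4 + 0.2P_{Aroma}.
Similarly P_{Aroma} = 29.4 + 0.2P_{Brew}.
Plugging P_{Aroma} into Brew's best response: P_{Brew} = 32.4 + 0.2(29.4 + 0.2P_{Brew}) ⇒ 0.96P_{Brew} = 38.28, so P_{Brew} = 39.875.
Then P_{Aroma} = 29.4 + 0.2·39.875 = 37.375.
q_{Brew} = 239 − 5·39.875 + 2·37.375 = 114.375.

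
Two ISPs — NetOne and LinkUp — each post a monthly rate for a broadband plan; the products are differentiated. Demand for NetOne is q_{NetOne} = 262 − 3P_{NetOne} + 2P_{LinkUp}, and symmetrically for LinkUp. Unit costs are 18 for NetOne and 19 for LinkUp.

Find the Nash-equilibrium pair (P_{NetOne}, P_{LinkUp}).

79.1875, 79.5625

NetOne's profit: π = (P_{NetOne} − 18)(262 − 3P_{NetOne} + 2P_{LinkUp}).
∂π/∂P_{NetOne} = 316 − 6P_{NetOne} + 2P_{LinkUp} = 0 ⇒ P_{NetOne} = 158/3 + (1/3)P_{LinkUp}.
Similarly P_{LinkUp} = 319/6 + (1/3)P_{NetOne}.
Substituting the second reaction function into the first: P_{NetOne} = 158/3 + (1/3)(319/6 + (1/3)P_{NetOne}), which gives (8/9)P_{NetOne} = 1267/18 ⇒ P_{NetOne} = 79.1875.
Then P_{LinkUp} = 319/6 + (1/3)·79.1875 = 79.5625.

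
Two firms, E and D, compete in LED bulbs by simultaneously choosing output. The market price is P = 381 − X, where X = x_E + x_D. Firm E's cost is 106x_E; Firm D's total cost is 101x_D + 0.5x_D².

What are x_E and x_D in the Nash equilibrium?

Firm E's profit: π = x_E(381 − (x_E + x_D)) − 106x_E.
∂π/∂x_E = 275 − 2x_E − x_D = 0, so x_E = 137.5 − 0.5x_D.
For D: ∂π/∂x_D = 280 − 3x_D − x_E = 0 ⇒ x_D = 280/3 − (1/3)x_E.
Substituting the second reaction function into the first: x_E = 137.5 − 0.5(280/3 − (1/3)x_E), which gives (5/6)x_E = 545/6 ⇒ x_E = 109.
Then x_D = 280/3 − (1/3)·109 = 57.

109, 57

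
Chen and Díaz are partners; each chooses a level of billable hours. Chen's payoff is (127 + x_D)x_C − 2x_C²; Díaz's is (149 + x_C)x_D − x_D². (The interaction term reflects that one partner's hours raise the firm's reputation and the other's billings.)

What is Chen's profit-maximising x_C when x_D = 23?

Expanding Chen's payoff: 127x_C + x_Dx_C − 2x_C².
∂π/∂x_C = 127 + x_D − 4x_C = 0, so x_C = 31.75 + 0.25x_D.
At x_D = 23: x_C = 31.75 + 0.25·23 = 37.5.

37.5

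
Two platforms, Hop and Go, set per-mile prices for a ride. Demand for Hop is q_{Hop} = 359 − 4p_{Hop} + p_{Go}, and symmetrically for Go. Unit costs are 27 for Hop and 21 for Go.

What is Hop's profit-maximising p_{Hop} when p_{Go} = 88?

Hop's profit: π = (p_{Hop} − 27)(359 − 4p_{Hop} + p_{Go}).
∂π/∂p_{Hop} = 467 − 8p_{Hop} + p_{Go} = 0 ⇒ p_{Hop} = 58.375 + 0.125p_{Go}.
At p_{Go} = 88: p_{Hop} = 58.375 + 0.125·88 = 69.375.

69.375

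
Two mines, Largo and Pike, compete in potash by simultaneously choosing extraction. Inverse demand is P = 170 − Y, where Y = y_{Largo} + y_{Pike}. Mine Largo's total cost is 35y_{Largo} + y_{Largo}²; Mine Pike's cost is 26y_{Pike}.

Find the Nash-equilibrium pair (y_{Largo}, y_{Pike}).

18, 63

Mine Largo's profit: π = y_{Largo}(170 − (y_{Largo} + y_{Pike})) − 35y_{Largo} − y_{Largo}².
∂π/∂y_{Largo} = 135 − 4y_{Largo} − y_{Pike} = 0, so y_{Largo} = 33.75 − 0.25y_{Pike}.
For Pike: ∂π/∂y_{Pike} = 144 − 2y_{Pike} − y_{Largo} = 0 ⇒ y_{Pike} = 72 − 0.5y_{Largo}.
Substituting the second reaction function into the first: y_{Largo} = 33.75 − 0.25(72 − 0.5y_{Largo}), which gives 0.875y_{Largo} = 15.75 ⇒ y_{Largo} = 18.
Then y_{Pike} = 72 − 0.5·18 = 63.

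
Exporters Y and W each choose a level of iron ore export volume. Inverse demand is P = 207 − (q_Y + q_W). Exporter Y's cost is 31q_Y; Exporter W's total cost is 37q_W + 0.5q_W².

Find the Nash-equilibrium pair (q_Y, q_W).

71.6, 32.8

Exporter Y's profit: π = q_Y(207 − (q_Y + q_W)) − 31q_Y.
∂π/∂q_Y = 176 − 2q_Y − q_W = 0, so q_Y = 88 − 0.5q_W.
For W: ∂π/∂q_W = 170 − 3q_W − q_Y = 0 ⇒ q_W = 170/3 − (1/3)q_Y.
Solving the two reaction functions simultaneously: (1 − (−0.5)(−1/3))q_Y = 88 − 0.5·(170/3), so (5/6)q_Y = 179/3 and q_Y = 71.6.
Then q_W = 170/3 − (1/3)·71.6 = 32.8.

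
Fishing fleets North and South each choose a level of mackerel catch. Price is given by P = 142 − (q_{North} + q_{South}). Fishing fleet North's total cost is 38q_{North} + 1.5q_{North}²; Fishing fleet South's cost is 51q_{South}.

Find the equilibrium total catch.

52

Fishing fleet North's profit: π = q_{North}(142 − (q_{North} + q_{South})) − 38q_{North} − 1.5q_{North}².
∂π/∂q_{North} = 104 − 5q_{North} − q_{South} = 0, so q_{North} = 20.8 − 0.2q_{South}.
For South: ∂π/∂q_{South} = 91 − 2q_{South} − q_{North} = 0 ⇒ q_{South} = 45.5 − 0.5q_{North}.
Solving the two reaction functions simultaneously: (1 − (−0.2)(−0.5))q_{North} = 20.8 − 0.2·45.5, so 0.9q_{North} = 11.7 and q_{North} = 13.
Then q_{South} = 45.5 − 0.5·13 = 39.
Total catch: 13 + 39 = 52.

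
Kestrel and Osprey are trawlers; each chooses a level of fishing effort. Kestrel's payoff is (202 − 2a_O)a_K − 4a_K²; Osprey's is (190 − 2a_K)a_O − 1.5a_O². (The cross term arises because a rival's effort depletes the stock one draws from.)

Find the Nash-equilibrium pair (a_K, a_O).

Expanding Kestrel's payoff: 202a_K − 2a_Oa_K − 4a_K².
∂π/∂a_K = 202 − 2a_O − 8a_K = 0, so a_K = 25.25 − 0.25a_O.
Likewise for Osprey: a_O = 190/3 − (2/3)a_K.
Substituting the second reaction function into the first: a_K = 25.25 − 0.25(190/3 − (2/3)a_K), which gives (5/6)a_K = 113/12 ⇒ a_K = 11.3.
Then a_O = 190/3 − (2/3)·11.3 = 55.8.

11.3, 55.8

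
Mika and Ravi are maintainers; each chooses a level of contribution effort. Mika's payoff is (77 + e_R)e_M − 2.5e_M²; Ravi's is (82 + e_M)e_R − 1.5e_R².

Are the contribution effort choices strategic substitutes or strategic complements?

Expanding Mika's payoff: 77e_M + e_Re_M − 2.5e_M².
∂π/∂e_M = 77 + e_R − 5e_M = 0, so e_M = 15.4 + 0.2e_R.
The best-response slope de_M/de_R = 0.2 > 0: the reaction function is upward-sloping, so the choices are strategic complements.

strategic complements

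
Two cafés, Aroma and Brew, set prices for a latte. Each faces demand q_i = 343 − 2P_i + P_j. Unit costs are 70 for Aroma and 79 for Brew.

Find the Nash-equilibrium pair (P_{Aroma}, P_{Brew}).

Aroma's profit: π = (P_{Aroma} − 70)(343 − 2P_{Aroma} + P_{Brew}).
∂π/∂P_{Aroma} = 483 − 4P_{Aroma} + P_{Brew} = 0 ⇒ P_{Aroma} = 120.75 + 0.25P_{Brew}.
Similarly P_{Brew} = 125.25 + 0.25P_{Aroma}.
Solving the two reaction functions simultaneously: (1 − (0.25)(0.25))P_{Aroma} = 120.75 + 0.25·125.25, so 0.9375P_{Aroma} = 152.0625 and P_{Aroma} = 162.2.
Then P_{Brew} = 125.25 + 0.25·162.2 = 165.8.

162.2, 165.8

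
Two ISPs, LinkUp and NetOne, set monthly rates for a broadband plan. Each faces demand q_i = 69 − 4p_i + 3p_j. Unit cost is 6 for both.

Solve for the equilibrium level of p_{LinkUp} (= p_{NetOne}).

18.6

LinkUp's profit: π = (p_{LinkUp} − 6)(69 − 4p_{LinkUp} + 3p_{NetOne}).
∂π/∂p_{LinkUp} = 93 − 8p_{LinkUp} + 3p_{NetOne} = 0 ⇒ p_{LinkUp} = 11.625 + 0.375p_{NetOne}.
The game is symmetric, so in equilibrium p_{NetOne} = p_{LinkUp}: the reaction function gives 0.625p_{LinkUp} = 11.625, hence p_{LinkUp} = 18.6.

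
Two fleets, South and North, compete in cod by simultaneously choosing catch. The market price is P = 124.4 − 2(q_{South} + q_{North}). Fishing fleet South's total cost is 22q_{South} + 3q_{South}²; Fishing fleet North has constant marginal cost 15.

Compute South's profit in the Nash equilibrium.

Fishing fleet South's profit: π = q_{South}(124.4 − 2(q_{South} + q_{North})) − 22q_{South} − 3q_{South}².
∂π/∂q_{South} = 102.4 − 10q_{South} − 2q_{North} = 0, so q_{South} = 10.24 − 0.2q_{North}.
For North: ∂π/∂q_{North} = 109.4 − 4q_{North} − 2q_{South} = 0 ⇒ q_{North} = 27.35 − 0.5q_{South}.
Plugging q_{North} into South's best response: q_{South} = 10.24 − 0.2(27.35 − 0.5q_{South}) ⇒ 0.9q_{South} = 4.77, so q_{South} = 5.3.
Then q_{North} = 27.35 − 0.5·5.3 = 24.7.
Price P = 124.4 − 2·30 = 64.4.
South's profit: (64.4 − 22)·5.3 − 3(5.3)² = 140.45.

140.45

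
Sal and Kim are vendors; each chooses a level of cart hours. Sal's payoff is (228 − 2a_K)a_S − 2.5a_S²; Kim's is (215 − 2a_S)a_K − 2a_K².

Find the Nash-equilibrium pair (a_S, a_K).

30.125, 38.6875

Expanding Sal's payoff: 228a_S − 2a_Ka_S − 2.5a_S².
∂π/∂a_S = 228 − 2a_K − 5a_S = 0, so a_S = 45.6 − 0.4a_K.
Likewise for Kim: a_K = 53.75 − 0.5a_S.
Substituting the second reaction function into the first: a_S = 45.6 − 0.4(53.75 − 0.5a_S), which gives 0.8a_S = 24.1 ⇒ a_S = 30.125.
Then a_K = 53.75 − 0.5·30.125 = 38.6875.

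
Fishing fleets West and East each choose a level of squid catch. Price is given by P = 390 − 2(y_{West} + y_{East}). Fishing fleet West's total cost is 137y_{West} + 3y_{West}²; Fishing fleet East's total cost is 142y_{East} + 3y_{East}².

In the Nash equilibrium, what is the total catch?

Fishing fleet West's profit: π = y_{West}(390 − 2(y_{West} + y_{East})) − 137y_{West} − 3y_{West}².
∂π/∂y_{West} = 253 − 10y_{West} − 2y_{East} = 0, so y_{West} = 25.3 − 0.2y_{East}.
By the same steps for East: y_{East} = 24.8 − 0.2y_{West}.
Plugging y_{East} into West's best response: y_{West} = 25.3 − 0.2(24.8 − 0.2y_{West}) ⇒ 0.96y_{West} = 20.34, so y_{West} = 21.1875.
Then y_{East} = 24.8 − 0.2·21.1875 = 20.5625.
Total catch: 21.1875 + 20.5625 = 41.75.

41.75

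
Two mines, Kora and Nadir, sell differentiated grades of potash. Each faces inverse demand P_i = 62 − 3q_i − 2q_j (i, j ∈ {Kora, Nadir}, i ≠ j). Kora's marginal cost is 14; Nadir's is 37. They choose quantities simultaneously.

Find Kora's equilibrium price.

Mine Kora's profit: π = q_{Kora}(62 − 3q_{Kora} − 2q_{Nadir}) − 14q_{Kora}.
∂π/∂q_{Kora} = 48 − 6q_{Kora} − 2q_{Nadir} = 0 ⇒ q_{Kora} = 8 − (1/3)q_{Nadir}.
Similarly q_{Nadir} = 25/6 − (1/3)q_{Kora}.
Plugging q_{Nadir} into Kora's best response: q_{Kora} = 8 − (1/3)(25/6 − (1/3)q_{Kora}) ⇒ (8/9)q_{Kora} = 119/18, so q_{Kora} = 7.4375.
Then q_{Nadir} = 25/6 − (1/3)·7.4375 = 1.6875.
P_{Kora} = 62 − 3·7.4375 − 2·1.6875 = 36.3125.

36.3125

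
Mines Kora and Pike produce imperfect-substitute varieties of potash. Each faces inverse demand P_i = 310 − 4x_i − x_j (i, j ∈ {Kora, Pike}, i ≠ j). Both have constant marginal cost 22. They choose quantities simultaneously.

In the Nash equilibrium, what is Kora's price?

Mine Kora's profit: π = x_{Kora}(310 − 4x_{Kora} − x_{Pike}) − 22x_{Kora}.
∂π/∂x_{Kora} = 288 − 8x_{Kora} − x_{Pike} = 0 ⇒ x_{Kora} = 36 − 0.125x_{Pike}.
The game is symmetric, so in equilibrium x_{Pike} = x_{Kora}: the reaction function gives 1.125x_{Kora} = 36, hence x_{Kora} = 32.
P_{Kora} = 310 − 4·32 − 32 = 150.

150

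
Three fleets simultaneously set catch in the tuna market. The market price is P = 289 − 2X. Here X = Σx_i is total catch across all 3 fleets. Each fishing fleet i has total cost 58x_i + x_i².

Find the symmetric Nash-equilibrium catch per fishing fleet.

23.1

A representative fishing fleet's profit is π_i = x_i(289 − 2X) − 58x_i − x_i², with X = x_i + Σ_{j≠i} x_j.
First-order condition: 231 − 6x_i − 2Σ_{j≠i} x_j = 0.
In a symmetric equilibrium every fishing fleet chooses the same x, so Σ_{j≠i} x_j = 2x. The condition becomes 231 − 10x = 0, giving x = 231/10 = 23.1.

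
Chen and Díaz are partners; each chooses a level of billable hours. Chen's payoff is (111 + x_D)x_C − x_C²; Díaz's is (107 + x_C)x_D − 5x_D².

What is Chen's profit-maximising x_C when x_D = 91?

101

Expanding Chen's payoff: 111x_C + x_Dx_C − x_C².
∂π/∂x_C = 111 + x_D − 2x_C = 0, so x_C = 55.5 + 0.5x_D.
At x_D = 91: x_C = 55.5 + 0.5·91 = 101.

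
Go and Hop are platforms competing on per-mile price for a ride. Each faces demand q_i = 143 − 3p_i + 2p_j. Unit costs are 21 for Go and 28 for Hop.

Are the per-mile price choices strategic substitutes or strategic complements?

Go's profit: π = (p_{Go} − 21)(143 − 3p_{Go} + 2p_{Hop}).
∂π/∂p_{Go} = 206 − 6p_{Go} + 2p_{Hop} = 0 ⇒ p_{Go} = 103/3 + (1/3)p_{Hop}.
The best-response slope dp_{Go}/dp_{Hop} = 1/3 > 0: the reaction function is upward-sloping, so the choices are strategic complements.

strategic complements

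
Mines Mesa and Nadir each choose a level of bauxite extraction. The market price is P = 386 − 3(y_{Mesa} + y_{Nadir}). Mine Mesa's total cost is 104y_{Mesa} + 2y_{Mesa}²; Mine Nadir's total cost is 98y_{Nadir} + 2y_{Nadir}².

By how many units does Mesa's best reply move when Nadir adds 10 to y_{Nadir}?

-3

Mine Mesa's profit: π = y_{Mesa}(386 − 3(y_{Mesa} + y_{Nadir})) − 104y_{Mesa} − 2y_{Mesa}².
∂π/∂y_{Mesa} = 282 − 10y_{Mesa} − 3y_{Nadir} = 0, so y_{Mesa} = 28.2 − 0.3y_{Nadir}.
The reaction-function slope is −0.3, so a 10-unit rise in y_{Nadir} moves y_{Mesa} by −0.3 × 10 = −3. Mesa's best response falls — the actions are strategic substitutes.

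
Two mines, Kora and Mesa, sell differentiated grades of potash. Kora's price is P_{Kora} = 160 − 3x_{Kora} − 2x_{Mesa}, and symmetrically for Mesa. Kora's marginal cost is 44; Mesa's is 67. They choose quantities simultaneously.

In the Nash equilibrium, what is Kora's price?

91.8125

Mine Kora's profit: π = x_{Kora}(160 − 3x_{Kora} − 2x_{Mesa}) − 44x_{Kora}.
∂π/∂x_{Kora} = 116 − 6x_{Kora} − 2x_{Mesa} = 0 ⇒ x_{Kora} = 58/3 − (1/3)x_{Mesa}.
Similarly x_{Mesa} = 15.5 − (1/3)x_{Kora}.
Substituting the second reaction function into the first: x_{Kora} = 58/3 − (1/3)(15.5 − (1/3)x_{Kora}), which gives (8/9)x_{Kora} = 85/6 ⇒ x_{Kora} = 15.9375.
Then x_{Mesa} = 15.5 − (1/3)·15.9375 = 10.1875.
P_{Kora} = 160 − 3·15.9375 − 2·10.1875 = 91.8125.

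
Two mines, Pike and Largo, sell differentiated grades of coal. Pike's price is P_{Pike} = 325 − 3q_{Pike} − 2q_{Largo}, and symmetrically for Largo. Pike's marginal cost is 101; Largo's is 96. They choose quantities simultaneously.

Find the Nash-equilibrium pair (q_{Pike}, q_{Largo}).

Mine Pike's profit: π = q_{Pike}(325 − 3q_{Pike} − 2q_{Largo}) − 101q_{Pike}.
∂π/∂q_{Pike} = 224 − 6q_{Pike} − 2q_{Largo} = 0 ⇒ q_{Pike} = 112/3 − (1/3)q_{Largo}.
Similarly q_{Largo} = 229/6 − (1/3)q_{Pike}.
Plugging q_{Largo} into Pike's best response: q_{Pike} = 112/3 − (1/3)(229/6 − (1/3)q_{Pike}) ⇒ (8/9)q_{Pike} = 443/18, so q_{Pike} = 27.6875.
Then q_{Largo} = 229/6 − (1/3)·27.6875 = 28.9375.

27.6875, 28.9375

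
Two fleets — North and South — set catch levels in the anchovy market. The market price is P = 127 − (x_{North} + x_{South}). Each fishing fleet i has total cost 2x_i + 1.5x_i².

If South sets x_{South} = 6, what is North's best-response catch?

23.8

Fishing fleet North's profit: π = x_{North}(127 − (x_{North} + x_{South})) − 2x_{North} − 1.5x_{North}².
∂π/∂x_{North} = 125 − 5x_{North} − x_{South} = 0, so x_{North} = 25 − 0.2x_{South}.
At x_{South} = 6: x_{North} = 25 − 0.2·6 = 23.8.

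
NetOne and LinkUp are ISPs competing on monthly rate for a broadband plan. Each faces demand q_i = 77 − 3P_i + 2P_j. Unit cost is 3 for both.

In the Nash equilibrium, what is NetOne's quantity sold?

55.5

NetOne's profit: π = (P_{NetOne} − 3)(77 − 3P_{NetOne} + 2P_{LinkUp}).
∂π/∂P_{NetOne} = 86 − 6P_{NetOne} + 2P_{LinkUp} = 0 ⇒ P_{NetOne} = 43/3 + (1/3)P_{LinkUp}.
Setting P_{NetOne} = P_{LinkUp} in the reaction function: P_{NetOne} = 43/3 + (1/3)P_{NetOne}, so P_{NetOne} = (43/3) / (2/3) = 21.5.
q_{NetOne} = 77 − 3·21.5 + 2·21.5 = 55.5.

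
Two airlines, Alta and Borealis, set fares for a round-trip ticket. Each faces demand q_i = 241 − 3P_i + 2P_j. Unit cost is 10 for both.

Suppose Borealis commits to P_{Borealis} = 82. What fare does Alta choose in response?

Alta's profit: π = (P_{Alta} − 10)(241 − 3P_{Alta} + 2P_{Borealis}).
∂π/∂P_{Alta} = 271 − 6P_{Alta} + 2P_{Borealis} = 0 ⇒ P_{Alta} = 271/6 + (1/3)P_{Borealis}.
At P_{Borealis} = 82: P_{Alta} = 271/6 + (1/3)·82 = 72.5.

72.5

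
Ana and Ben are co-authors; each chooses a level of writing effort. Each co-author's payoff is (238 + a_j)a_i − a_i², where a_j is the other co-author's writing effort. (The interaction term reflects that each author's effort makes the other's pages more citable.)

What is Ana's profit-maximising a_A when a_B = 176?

207

Ana's payoff is (238 + a_B)a_A − a_A².
∂π/∂a_A = 238 + a_B − 2a_A = 0, so a_A = 119 + 0.5a_B.
At a_B = 176: a_A = 119 + 0.5·176 = 207.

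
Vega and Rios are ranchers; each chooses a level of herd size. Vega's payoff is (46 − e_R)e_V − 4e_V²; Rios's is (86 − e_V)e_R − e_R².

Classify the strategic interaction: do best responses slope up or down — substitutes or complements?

strategic substitutes

Expanding Vega's payoff: 46e_V − e_Re_V − 4e_V².
∂π/∂e_V = 46 − e_R − 8e_V = 0, so e_V = 5.75 − 0.125e_R.
The best-response slope de_V/de_R = −0.125 < 0: the reaction function is downward-sloping, so the choices are strategic substitutes.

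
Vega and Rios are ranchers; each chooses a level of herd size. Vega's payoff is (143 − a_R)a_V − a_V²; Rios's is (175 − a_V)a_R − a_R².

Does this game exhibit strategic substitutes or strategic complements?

Expanding Vega's payoff: 143a_V − a_Ra_V − a_V².
∂π/∂a_V = 143 − a_R − 2a_V = 0, so a_V = 71.5 − 0.5a_R.
The best-response slope da_V/da_R = −0.5 < 0: the reaction function is downward-sloping, so the choices are strategic substitutes.

strategic substitutes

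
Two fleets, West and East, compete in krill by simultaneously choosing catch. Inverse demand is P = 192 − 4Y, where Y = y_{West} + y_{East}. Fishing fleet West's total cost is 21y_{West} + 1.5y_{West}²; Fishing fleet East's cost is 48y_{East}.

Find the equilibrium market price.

Fishing fleet West's profit: π = y_{West}(192 − 4(y_{West} + y_{East})) − 21y_{West} − 1.5y_{West}².
∂π/∂y_{West} = 171 − 11y_{West} − 4y_{East} = 0, so y_{West} = 171/11 − (4/11)y_{East}.
For East: ∂π/∂y_{East} = 144 − 8y_{East} − 4y_{West} = 0 ⇒ y_{East} = 18 − 0.5y_{West}.
Plugging y_{East} into West's best response: y_{West} = 171/11 − (4/11)(18 − 0.5y_{West}) ⇒ (9/11)y_{West} = 9, so y_{West} = 11.
Then y_{East} = 18 − 0.5·11 = 12.5.
Equilibrium price: P = 192 − 4·23.5 = 98.

98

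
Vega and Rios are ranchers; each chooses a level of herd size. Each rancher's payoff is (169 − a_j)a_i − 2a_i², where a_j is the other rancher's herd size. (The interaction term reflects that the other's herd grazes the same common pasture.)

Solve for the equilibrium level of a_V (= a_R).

Vega's payoff is (169 − a_R)a_V − 2a_V².
∂π/∂a_V = 169 − a_R − 4a_V = 0, so a_V = 42.25 − 0.25a_R.
Setting a_V = a_R in the reaction function: a_V = 42.25 − 0.25a_V, so a_V = 42.25 / 1.25 = 33.8.

33.8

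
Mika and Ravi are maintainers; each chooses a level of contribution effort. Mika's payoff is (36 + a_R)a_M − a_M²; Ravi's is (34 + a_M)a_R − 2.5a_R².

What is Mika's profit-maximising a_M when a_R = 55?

Expanding Mika's payoff: 36a_M + a_Ra_M − a_M².
∂π/∂a_M = 36 + a_R − 2a_M = 0, so a_M = 18 + 0.5a_R.
At a_R = 55: a_M = 18 + 0.5·55 = 45.5.

45.5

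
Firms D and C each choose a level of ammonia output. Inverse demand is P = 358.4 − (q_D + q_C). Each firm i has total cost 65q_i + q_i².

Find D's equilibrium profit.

Firm D's profit: π = q_D(358.4 − (q_D + q_C)) − 65q_D − q_D².
∂π/∂q_D = 293.4 − 4q_D − q_C = 0, so q_D = 73.35 − 0.25q_C.
Setting q_D = q_C in the reaction function: q_D = 73.35 − 0.25q_D, so q_D = 73.35 / 1.25 = 58.68.
Price P = 358.4 − 117.36 = 241.04.
D's profit: (241.04 − 65)·58.68 − (58.68)² = 6886.6848.

6886.6848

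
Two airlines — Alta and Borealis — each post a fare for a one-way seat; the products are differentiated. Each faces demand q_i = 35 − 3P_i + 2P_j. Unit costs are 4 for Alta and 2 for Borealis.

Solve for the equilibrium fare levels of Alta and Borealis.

11.375, 10.625

Alta's profit: π = (P_{Alta} − 4)(35 − 3P_{Alta} + 2P_{Borealis}).
∂π/∂P_{Alta} = 47 − 6P_{Alta} + 2P_{Borealis} = 0 ⇒ P_{Alta} = 47/6 + (1/3)P_{Borealis}.
Similarly P_{Borealis} = 41/6 + (1/3)P_{Alta}.
Solving the two reaction functions simultaneously: (1 − (1/3)(1/3))P_{Alta} = 47/6 + (1/3)·(41/6), so (8/9)P_{Alta} = 91/9 and P_{Alta} = 11.375.
Then P_{Borealis} = 41/6 + (1/3)·11.375 = 10.625.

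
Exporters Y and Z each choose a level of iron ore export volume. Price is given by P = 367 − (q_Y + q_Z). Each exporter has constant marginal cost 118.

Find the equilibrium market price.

Exporter Y's profit: π = q_Y(367 − (q_Y + q_Z)) − 118q_Y.
∂π/∂q_Y = 249 − 2q_Y − q_Z = 0, so q_Y = 124.5 − 0.5q_Z.
Setting q_Y = q_Z in the reaction function: q_Y = 124.5 − 0.5q_Y, so q_Y = 124.5 / 1.5 = 83.
Equilibrium price: P = 367 − 166 = 201.

201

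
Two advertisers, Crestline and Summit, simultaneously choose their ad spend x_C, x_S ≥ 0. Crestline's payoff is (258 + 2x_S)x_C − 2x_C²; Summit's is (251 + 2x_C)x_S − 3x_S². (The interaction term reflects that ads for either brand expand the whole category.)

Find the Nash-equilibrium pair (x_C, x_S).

102.5, 76

Expanding Crestline's payoff: 258x_C + 2x_Sx_C − 2x_C².
∂π/∂x_C = 258 + 2x_S − 4x_C = 0, so x_C = 64.5 + 0.5x_S.
Likewise for Summit: x_S = 251/6 + (1/3)x_C.
Solving the two reaction functions simultaneously: (1 − (0.5)(1/3))x_C = 64.5 + 0.5·(251/6), so (5/6)x_C = 1025/12 and x_C = 102.5.
Then x_S = 251/6 + (1/3)·102.5 = 76.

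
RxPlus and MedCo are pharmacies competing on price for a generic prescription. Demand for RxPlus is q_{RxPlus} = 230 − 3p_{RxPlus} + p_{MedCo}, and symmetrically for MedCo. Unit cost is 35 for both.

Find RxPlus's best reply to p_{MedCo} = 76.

RxPlus's profit: π = (p_{RxPlus} − 35)(230 − 3p_{RxPlus} + p_{MedCo}).
∂π/∂p_{RxPlus} = 335 − 6p_{RxPlus} + p_{MedCo} = 0 ⇒ p_{RxPlus} = 335/6 + (1/6)p_{MedCo}.
At p_{MedCo} = 76: p_{RxPlus} = 335/6 + (1/6)·76 = 68.5.

68.5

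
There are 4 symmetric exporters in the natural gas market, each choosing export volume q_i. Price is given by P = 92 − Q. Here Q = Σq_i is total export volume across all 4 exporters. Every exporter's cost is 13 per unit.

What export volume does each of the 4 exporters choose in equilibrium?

15.8

A representative exporter's profit is π_i = q_i(92 − Q) − 13q_i, with Q = q_i + Σ_{j≠i} q_j.
First-order condition: 79 − 2q_i − Σ_{j≠i} q_j = 0.
With identical exporters, set every q_j = q: then 79 − 2q − 3q = 0, i.e. q = 79/5 = 15.8.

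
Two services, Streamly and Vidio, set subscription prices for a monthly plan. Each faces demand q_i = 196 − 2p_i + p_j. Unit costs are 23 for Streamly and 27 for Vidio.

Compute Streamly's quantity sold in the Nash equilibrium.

Streamly's profit: π = (p_{Streamly} − 23)(196 − 2p_{Streamly} + p_{Vidio}).
∂π/∂p_{Streamly} = 242 − 4p_{Streamly} + p_{Vidio} = 0 ⇒ p_{Streamly} = 60.5 + 0.25p_{Vidio}.
Similarly p_{Vidio} = 62.5 + 0.25p_{Streamly}.
Solving the two reaction functions simultaneously: (1 − (0.25)(0.25))p_{Streamly} = 60.5 + 0.25·62.5, so 0.9375p_{Streamly} = 76.125 and p_{Streamly} = 81.2.
Then p_{Vidio} = 62.5 + 0.25·81.2 = 82.8.
q_{Streamly} = 196 − 2·81.2 + 82.8 = 116.4.

116.4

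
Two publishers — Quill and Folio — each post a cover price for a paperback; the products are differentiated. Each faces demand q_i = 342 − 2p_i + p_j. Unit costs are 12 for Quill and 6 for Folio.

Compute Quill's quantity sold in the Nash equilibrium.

Quill's profit: π = (p_{Quill} − 12)(342 − 2p_{Quill} + p_{Folio}).
∂π/∂p_{Quill} = 366 − 4p_{Quill} + p_{Folio} = 0 ⇒ p_{Quill} = 91.5 + 0.25p_{Folio}.
Similarly p_{Folio} = 88.5 + 0.25p_{Quill}.
Plugging p_{Folio} into Quill's best response: p_{Quill} = 91.5 + 0.25(88.5 + 0.25p_{Quill}) ⇒ 0.9375p_{Quill} = 113.625, so p_{Quill} = 121.2.
Then p_{Folio} = 88.5 + 0.25·121.2 = 118.8.
q_{Quill} = 342 − 2·121.2 + 118.8 = 218.4.

218.4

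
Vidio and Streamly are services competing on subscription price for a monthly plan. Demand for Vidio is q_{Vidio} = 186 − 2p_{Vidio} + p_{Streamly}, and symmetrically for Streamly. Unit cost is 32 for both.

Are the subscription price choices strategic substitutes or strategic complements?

Vidio's profit: π = (p_{Vidio} − 32)(186 − 2p_{Vidio} + p_{Streamly}).
∂π/∂p_{Vidio} = 250 − 4p_{Vidio} + p_{Streamly} = 0 ⇒ p_{Vidio} = 62.5 + 0.25p_{Streamly}.
The best-response slope dp_{Vidio}/dp_{Streamly} = 0.25 > 0: the reaction function is upward-sloping, so the choices are strategic complements.

strategic complements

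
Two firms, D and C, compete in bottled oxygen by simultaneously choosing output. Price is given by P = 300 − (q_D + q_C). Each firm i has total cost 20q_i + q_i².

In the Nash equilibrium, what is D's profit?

Firm D's profit: π = q_D(300 − (q_D + q_C)) − 20q_D − q_D².
∂π/∂q_D = 280 − 4q_D − q_C = 0, so q_D = 70 − 0.25q_C.
Setting q_D = q_C in the reaction function: q_D = 70 − 0.25q_D, so q_D = 70 / 1.25 = 56.
Price P = 300 − 112 = 188.
D's profit: (188 − 20)·56 − (56)² = 6272.

6272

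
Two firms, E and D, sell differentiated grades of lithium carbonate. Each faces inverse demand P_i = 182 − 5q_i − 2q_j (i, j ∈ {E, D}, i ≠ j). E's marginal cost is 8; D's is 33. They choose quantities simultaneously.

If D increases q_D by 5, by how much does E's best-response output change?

Firm E's profit: π = q_E(182 − 5q_E − 2q_D) − 8q_E.
∂π/∂q_E = 174 − 10q_E − 2q_D = 0 ⇒ q_E = 17.4 − 0.2q_D.
The reaction-function slope is −0.2, so a 5-unit rise in q_D moves q_E by −0.2 × 5 = −1. E's best response falls — the actions are strategic substitutes.

-1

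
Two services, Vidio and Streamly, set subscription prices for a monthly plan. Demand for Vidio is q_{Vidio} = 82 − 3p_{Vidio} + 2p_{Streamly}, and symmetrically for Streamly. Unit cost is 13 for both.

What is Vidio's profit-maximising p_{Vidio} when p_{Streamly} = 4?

21.5

Vidio's profit: π = (p_{Vidio} − 13)(82 − 3p_{Vidio} + 2p_{Streamly}).
∂π/∂p_{Vidio} = 121 − 6p_{Vidio} + 2p_{Streamly} = 0 ⇒ p_{Vidio} = 121/6 + (1/3)p_{Streamly}.
At p_{Streamly} = 4: p_{Vidio} = 121/6 + (1/3)·4 = 21.5.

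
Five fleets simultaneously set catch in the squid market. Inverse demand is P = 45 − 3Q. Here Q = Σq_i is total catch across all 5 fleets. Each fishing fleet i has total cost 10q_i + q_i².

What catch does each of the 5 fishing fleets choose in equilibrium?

1.75

A representative fishing fleet's profit is π_i = q_i(45 − 3Q) − 10q_i − q_i², with Q = q_i + Σ_{j≠i} q_j.
First-order condition: 35 − 8q_i − 3Σ_{j≠i} q_j = 0.
With identical fishing fleets, set every q_j = q: then 35 − 8q − 12q = 0, i.e. q = 35/20 = 1.75.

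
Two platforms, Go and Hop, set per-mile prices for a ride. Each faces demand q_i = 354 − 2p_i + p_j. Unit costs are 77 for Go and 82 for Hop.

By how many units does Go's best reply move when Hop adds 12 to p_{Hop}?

3

Go's profit: π = (p_{Go} − 77)(354 − 2p_{Go} + p_{Hop}).
∂π/∂p_{Go} = 508 − 4p_{Go} + p_{Hop} = 0 ⇒ p_{Go} = 127 + 0.25p_{Hop}.
The reaction-function slope is 0.25, so a 12-unit rise in p_{Hop} moves p_{Go} by 0.25 × 12 = 3. Go's best response rises — the actions are strategic complements.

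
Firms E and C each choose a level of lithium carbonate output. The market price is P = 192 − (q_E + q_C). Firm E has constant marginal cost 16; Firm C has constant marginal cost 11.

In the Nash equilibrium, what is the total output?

Firm E's profit: π = q_E(192 − (q_E + q_C)) − 16q_E.
∂π/∂q_E = 176 − 2q_E − q_C = 0, so q_E = 88 − 0.5q_C.
By the same steps for C: q_C = 90.5 − 0.5q_E.
Plugging q_C into E's best response: q_E = 88 − 0.5(90.5 − 0.5q_E) ⇒ 0.75q_E = 42.75, so q_E = 57.
Then q_C = 90.5 − 0.5·57 = 62.
Total output: 57 + 62 = 119.

119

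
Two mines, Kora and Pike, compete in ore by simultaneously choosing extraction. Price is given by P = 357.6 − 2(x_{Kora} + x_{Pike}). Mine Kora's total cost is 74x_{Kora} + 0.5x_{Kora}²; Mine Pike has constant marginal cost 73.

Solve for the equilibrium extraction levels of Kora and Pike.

Mine Kora's profit: π = x_{Kora}(357.6 − 2(x_{Kora} + x_{Pike})) − 74x_{Kora} − 0.5x_{Kora}².
∂π/∂x_{Kora} = 283.6 − 5x_{Kora} − 2x_{Pike} = 0, so x_{Kora} = 56.72 − 0.4x_{Pike}.
For Pike: ∂π/∂x_{Pike} = 284.6 − 4x_{Pike} − 2x_{Kora} = 0 ⇒ x_{Pike} = 71.15 − 0.5x_{Kora}.
Substituting the second reaction function into the first: x_{Kora} = 56.72 − 0.4(71.15 − 0.5x_{Kora}), which gives 0.8x_{Kora} = 28.26 ⇒ x_{Kora} = 35.325.
Then x_{Pike} = 71.15 − 0.5·35.325 = 53.4875.

35.325, 53.4875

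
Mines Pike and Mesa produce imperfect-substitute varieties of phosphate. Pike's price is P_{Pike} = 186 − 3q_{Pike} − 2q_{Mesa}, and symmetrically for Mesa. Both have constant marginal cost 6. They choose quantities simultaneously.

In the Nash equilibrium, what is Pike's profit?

Mine Pike's profit: π = q_{Pike}(186 − 3q_{Pike} − 2q_{Mesa}) − 6q_{Pike}.
∂π/∂q_{Pike} = 180 − 6q_{Pike} − 2q_{Mesa} = 0 ⇒ q_{Pike} = 30 − (1/3)q_{Mesa}.
The game is symmetric, so in equilibrium q_{Mesa} = q_{Pike}: the reaction function gives (4/3)q_{Pike} = 30, hence q_{Pike} = 22.5.
P_{Pike} = 186 − 3·22.5 − 2·22.5 = 73.5.
Profit = (73.5 − 6)·22.5 = 1518.75.

1518.75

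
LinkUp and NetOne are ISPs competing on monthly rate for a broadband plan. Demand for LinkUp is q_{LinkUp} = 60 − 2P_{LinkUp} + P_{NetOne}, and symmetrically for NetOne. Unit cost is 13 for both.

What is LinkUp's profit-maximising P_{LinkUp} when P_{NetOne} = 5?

LinkUp's profit: π = (P_{LinkUp} − 13)(60 − 2P_{LinkUp} + P_{NetOne}).
∂π/∂P_{LinkUp} = 86 − 4P_{LinkUp} + P_{NetOne} = 0 ⇒ P_{LinkUp} = 21.5 + 0.25P_{NetOne}.
At P_{NetOne} = 5: P_{LinkUp} = 21.5 + 0.25·5 = 22.75.

22.75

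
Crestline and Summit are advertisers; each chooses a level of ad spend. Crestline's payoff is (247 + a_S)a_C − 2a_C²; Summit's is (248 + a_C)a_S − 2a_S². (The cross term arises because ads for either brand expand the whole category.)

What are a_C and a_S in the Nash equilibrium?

Expanding Crestline's payoff: 247a_C + a_Sa_C − 2a_C².
∂π/∂a_C = 247 + a_S − 4a_C = 0, so a_C = 61.75 + 0.25a_S.
Likewise for Summit: a_S = 62 + 0.25a_C.
Substituting the second reaction function into the first: a_C = 61.75 + 0.25(62 + 0.25a_C), which gives 0.9375a_C = 77.25 ⇒ a_C = 82.4.
Then a_S = 62 + 0.25·82.4 = 82.6.

82.4, 82.6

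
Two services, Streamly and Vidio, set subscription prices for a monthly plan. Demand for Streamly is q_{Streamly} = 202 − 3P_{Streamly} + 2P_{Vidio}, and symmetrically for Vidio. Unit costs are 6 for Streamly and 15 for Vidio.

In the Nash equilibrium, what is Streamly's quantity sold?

152.0625

Streamly's profit: π = (P_{Streamly} − 6)(202 − 3P_{Streamly} + 2P_{Vidio}).
∂π/∂P_{Streamly} = 220 − 6P_{Streamly} + 2P_{Vidio} = 0 ⇒ P_{Streamly} = 110/3 + (1/3)P_{Vidio}.
Similarly P_{Vidio} = 247/6 + (1/3)P_{Streamly}.
Plugging P_{Vidio} into Streamly's best response: P_{Streamly} = 110/3 + (1/3)(247/6 + (1/3)P_{Streamly}) ⇒ (8/9)P_{Streamly} = 907/18, so P_{Streamly} = 56.6875.
Then P_{Vidio} = 247/6 + (1/3)·56.6875 = 60.0625.
q_{Streamly} = 202 − 3·56.6875 + 2·60.0625 = 152.0625.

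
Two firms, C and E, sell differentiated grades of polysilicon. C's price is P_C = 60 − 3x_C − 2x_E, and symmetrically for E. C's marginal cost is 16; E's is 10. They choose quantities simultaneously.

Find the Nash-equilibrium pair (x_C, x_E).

5.125, 6.625

Firm C's profit: π = x_C(60 − 3x_C − 2x_E) − 16x_C.
∂π/∂x_C = 44 − 6x_C − 2x_E = 0 ⇒ x_C = 22/3 − (1/3)x_E.
Similarly x_E = 25/3 − (1/3)x_C.
Plugging x_E into C's best response: x_C = 22/3 − (1/3)(25/3 − (1/3)x_C) ⇒ (8/9)x_C = 41/9, so x_C = 5.125.
Then x_E = 25/3 − (1/3)·5.125 = 6.625.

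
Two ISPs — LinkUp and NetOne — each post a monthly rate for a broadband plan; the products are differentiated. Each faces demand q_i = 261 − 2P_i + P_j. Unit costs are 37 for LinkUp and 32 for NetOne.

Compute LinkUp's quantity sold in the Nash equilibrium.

148

LinkUp's profit: π = (P_{LinkUp} − 37)(261 − 2P_{LinkUp} + P_{NetOne}).
∂π/∂P_{LinkUp} = 335 − 4P_{LinkUp} + P_{NetOne} = 0 ⇒ P_{LinkUp} = 83.75 + 0.25P_{NetOne}.
Similarly P_{NetOne} = 81.25 + 0.25P_{LinkUp}.
Solving the two reaction functions simultaneously: (1 − (0.25)(0.25))P_{LinkUp} = 83.75 + 0.25·81.25, so 0.9375P_{LinkUp} = 104.0625 and P_{LinkUp} = 111.
Then P_{NetOne} = 81.25 + 0.25·111 = 109.
q_{LinkUp} = 261 − 2·111 + 109 = 148.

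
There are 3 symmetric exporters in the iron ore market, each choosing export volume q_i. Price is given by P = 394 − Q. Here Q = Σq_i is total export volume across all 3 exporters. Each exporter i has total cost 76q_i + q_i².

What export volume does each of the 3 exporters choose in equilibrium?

53

A representative exporter's profit is π_i = q_i(394 − Q) − 76q_i − q_i², with Q = q_i + Σ_{j≠i} q_j.
First-order condition: 318 − 4q_i − Σ_{j≠i} q_j = 0.
With identical exporters, set every q_j = q: then 318 − 4q − 2q = 0, i.e. q = 318/6 = 53.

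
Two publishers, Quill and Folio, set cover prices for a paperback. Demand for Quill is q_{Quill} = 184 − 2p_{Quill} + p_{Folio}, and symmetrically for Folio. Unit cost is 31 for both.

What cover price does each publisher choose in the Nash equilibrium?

Quill's profit: π = (p_{Quill} − 31)(184 − 2p_{Quill} + p_{Folio}).
∂π/∂p_{Quill} = 246 − 4p_{Quill} + p_{Folio} = 0 ⇒ p_{Quill} = 61.5 + 0.25p_{Folio}.
Setting p_{Quill} = p_{Folio} in the reaction function: p_{Quill} = 61.5 + 0.25p_{Quill}, so p_{Quill} = 61.5 / 0.75 = 82.

82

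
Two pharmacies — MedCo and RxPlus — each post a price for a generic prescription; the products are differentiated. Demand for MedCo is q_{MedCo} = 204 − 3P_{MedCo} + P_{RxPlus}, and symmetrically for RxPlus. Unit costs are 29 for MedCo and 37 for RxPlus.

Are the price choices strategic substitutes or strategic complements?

strategic complements

MedCo's profit: π = (P_{MedCo} − 29)(204 − 3P_{MedCo} + P_{RxPlus}).
∂π/∂P_{MedCo} = 291 − 6P_{MedCo} + P_{RxPlus} = 0 ⇒ P_{MedCo} = 48.5 + (1/6)P_{RxPlus}.
The best-response slope dP_{MedCo}/dP_{RxPlus} = 1/6 > 0: the reaction function is upward-sloping, so the choices are strategic complements.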